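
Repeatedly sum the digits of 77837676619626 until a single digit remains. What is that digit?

7+7+8+3+7+6+7+6+6+1+9+6+2+6 = 81
8+1 = 9

9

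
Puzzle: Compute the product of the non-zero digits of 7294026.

7×2×9×4×2×6 = 6048

6048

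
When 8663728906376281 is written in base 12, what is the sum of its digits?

8663728906376281 in base 12 is 68B840855304961.
Digit sum: 6+8+11+8+4+0+8+5+5+3+0+4+9+6+1 = 78.

78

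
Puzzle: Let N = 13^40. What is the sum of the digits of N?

193

13^40 = 361188648084531445929920877641340156544317601
Sum of its 45 digits: 193.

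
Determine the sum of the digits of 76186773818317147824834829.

7+6+1+8+6+7+7+3+8+1+8+3+1+7+1+4+7+8+2+4+8+3+4+8+2+9 = 133

133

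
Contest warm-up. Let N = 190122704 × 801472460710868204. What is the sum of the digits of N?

190122704 × 801472460710868204 = 152378111411884025132103616
Sum of its 27 digits: 85.

85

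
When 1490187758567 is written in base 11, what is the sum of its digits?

47

1490187758567 in base 11 is 524A92160152.
Digit sum: 5+2+4+10+9+2+1+6+0+1+5+2 = 47.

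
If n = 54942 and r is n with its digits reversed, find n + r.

79887

Reverse of 54942 is 24945.
54942 + 24945 = 79887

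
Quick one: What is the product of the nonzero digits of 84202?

8×4×2×2 = 128

128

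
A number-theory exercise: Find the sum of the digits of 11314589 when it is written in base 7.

11314589 in base 7 is 165113066.
Digit sum: 1+6+5+1+1+3+0+6+6 = 29.

29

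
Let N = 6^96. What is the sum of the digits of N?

342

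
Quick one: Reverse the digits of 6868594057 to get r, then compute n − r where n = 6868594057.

-636364629

Reverse of 6868594057 is 7504958686.
6868594057 − 7504958686 = -636364629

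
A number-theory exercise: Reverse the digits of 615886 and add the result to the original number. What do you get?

1304402

Reverse of 615886 is 688516.
615886 + 688516 = 1304402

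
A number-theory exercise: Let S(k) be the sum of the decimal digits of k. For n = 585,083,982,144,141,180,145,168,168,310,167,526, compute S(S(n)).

8

First digit sum: 143.
1+4+3 = 8.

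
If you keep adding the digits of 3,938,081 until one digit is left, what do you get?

5

3+9+3+8+0+8+1 = 32
3+2 = 5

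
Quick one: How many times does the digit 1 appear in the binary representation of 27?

4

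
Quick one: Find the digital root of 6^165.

The digital root of n equals n mod 9 (or 9 when 9 | n), so we need 6^165 mod 9.
6^165 ≡ 0 (mod 9), so the digital root is 9.

9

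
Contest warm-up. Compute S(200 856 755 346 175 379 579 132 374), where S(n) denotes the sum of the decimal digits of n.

2+0+0+8+5+6+7+5+5+3+4+6+1+7+5+3+7+9+5+7+9+1+3+2+3+7+4 = 124

124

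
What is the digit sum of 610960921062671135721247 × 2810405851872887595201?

204

610960921062671135721247 × 2810405851872887595201 = 1717048147820180306667990670885431782510935647
Sum of its 46 digits: 204.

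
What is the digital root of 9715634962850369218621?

9+7+1+5+6+3+4+9+6+2+8+5+0+3+6+9+2+1+8+6+2+1 = 103
1+0+3 = 4

4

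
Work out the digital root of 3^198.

9

The digital root of n equals n mod 9 (or 9 when 9 | n), so we need 3^198 mod 9.
3^198 ≡ 0 (mod 9), so the digital root is 9.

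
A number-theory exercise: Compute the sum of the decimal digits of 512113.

13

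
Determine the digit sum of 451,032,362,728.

43

4+5+1+0+3+2+3+6+2+7+2+8 = 43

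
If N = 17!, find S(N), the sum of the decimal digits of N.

17! = 355687428096000
Sum of its 15 digits: 63.

63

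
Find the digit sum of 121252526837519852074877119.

1+2+1+2+5+2+5+2+6+8+3+7+5+1+9+8+5+2+0+7+4+8+7+7+1+1+9 = 118

118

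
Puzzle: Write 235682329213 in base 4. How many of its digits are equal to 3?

235682329213 in base 4 is 3123133300233021331.
The digit 3 appears 9 times.

9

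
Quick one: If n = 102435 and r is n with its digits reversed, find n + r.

Reverse of 102435 is 534201.
102435 + 534201 = 636636

636636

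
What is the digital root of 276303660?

2+7+6+3+0+3+6+6+0 = 33
3+3 = 6

6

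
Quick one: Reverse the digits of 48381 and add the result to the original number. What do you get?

66765

Reverse of 48381 is 18384.
48381 + 18384 = 66765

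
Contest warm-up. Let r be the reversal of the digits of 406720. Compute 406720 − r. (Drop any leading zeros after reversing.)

Reverse of 406720 is 27604.
406720 − 27604 = 379116

379116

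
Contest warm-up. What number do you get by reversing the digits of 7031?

1307

Reversing 7031 gives 1307.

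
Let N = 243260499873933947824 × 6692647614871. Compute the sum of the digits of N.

127

243260499873933947824 × 6692647614871 = 1628056804273611232088090560490704
Sum of its 34 digits: 127.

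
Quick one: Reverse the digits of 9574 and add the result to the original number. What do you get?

14333

Reverse of 9574 is 4759.
9574 + 4759 = 14333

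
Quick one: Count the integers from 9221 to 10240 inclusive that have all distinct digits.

384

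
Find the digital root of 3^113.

The digital root of n equals n mod 9 (or 9 when 9 | n), so we need 3^113 mod 9.
3^113 ≡ 0 (mod 9), so the digital root is 9.

9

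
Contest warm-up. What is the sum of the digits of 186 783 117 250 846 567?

1+8+6+7+8+3+1+1+7+2+5+0+8+4+6+5+6+7 = 85

85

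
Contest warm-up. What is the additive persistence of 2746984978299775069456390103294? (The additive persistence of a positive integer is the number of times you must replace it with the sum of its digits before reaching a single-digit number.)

3

2746984978299775069456390103294 → 164 → 11 → 2 (3 steps)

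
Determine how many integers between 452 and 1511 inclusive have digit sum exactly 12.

The integers in [452, 1511] that have digit sum exactly 12: 453, 462, 471, 480, 507, 516, …, 1470, 1506.
79 qualify.

79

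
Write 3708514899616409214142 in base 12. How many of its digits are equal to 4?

3708514899616409214142 in base 12 is B7366AA9439A55195A7A.
The digit 4 appears 1 time.

1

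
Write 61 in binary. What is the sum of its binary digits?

61 in base 2 is 111101.
Digit sum: 1+1+1+1+0+1 = 5.

5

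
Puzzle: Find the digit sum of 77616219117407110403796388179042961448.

164

7+7+6+1+6+2+1+9+1+1+7+4+0+7+1+1+0+4+0+3+7+9+6+3+8+8+1+7+9+0+4+2+9+6+1+4+4+8 = 164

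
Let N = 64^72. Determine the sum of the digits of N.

586

64^72 = 11090678776483259438313656736572334813745748301503266300681918322458485231222502492159897624416558312389564843845614287315896631296
Sum of its 131 digits: 586.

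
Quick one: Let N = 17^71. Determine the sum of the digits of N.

17^71 = 2300771122759378216336589429524308027851797348154254064450486076730672752491528319986033
Sum of its 88 digits: 386.

386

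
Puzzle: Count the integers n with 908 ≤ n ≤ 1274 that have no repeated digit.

159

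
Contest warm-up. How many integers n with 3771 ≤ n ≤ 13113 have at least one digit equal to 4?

The integers in [3771, 13113] that have at least one digit equal to 4: 3774, 3784, 3794, 3804, 3814, 3824, …, 13094, 13104.
3229 qualify.

3229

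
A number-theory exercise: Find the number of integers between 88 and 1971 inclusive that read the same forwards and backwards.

101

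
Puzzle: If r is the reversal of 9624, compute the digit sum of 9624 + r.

24

Reversal of 9624 is 4269; 9624 + 4269 = 13893.
Digit sum of 13893: 1+3+8+9+3 = 24.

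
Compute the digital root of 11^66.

1

The digital root of n equals n mod 9 (or 9 when 9 | n), so we need 11^66 mod 9.
11^66 ≡ 1 (mod 9), so the digital root is 1.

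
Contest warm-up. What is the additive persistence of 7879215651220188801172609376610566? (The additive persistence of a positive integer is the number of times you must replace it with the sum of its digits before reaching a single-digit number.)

3

7879215651220188801172609376610566 → 146 → 11 → 2 (3 steps)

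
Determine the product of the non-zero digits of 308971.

3×8×9×7×1 = 1512

1512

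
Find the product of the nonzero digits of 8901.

72

8×9×1 = 72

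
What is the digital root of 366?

3+6+6 = 15
1+5 = 6

6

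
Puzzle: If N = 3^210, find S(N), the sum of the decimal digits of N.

450

3^210 = 15684240429131529254685698284890751184639406145730291592802676915731672495230992603635422093849215049
Sum of its 101 digits: 450.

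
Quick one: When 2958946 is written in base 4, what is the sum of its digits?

2958946 in base 4 is 23102121202.
Digit sum: 2+3+1+0+2+1+2+1+2+0+2 = 16.

16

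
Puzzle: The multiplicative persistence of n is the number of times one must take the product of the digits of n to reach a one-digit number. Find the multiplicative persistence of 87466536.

2

87466536 → 725760 → 0 (2 steps)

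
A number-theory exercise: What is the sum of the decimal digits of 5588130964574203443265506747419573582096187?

5+5+8+8+1+3+0+9+6+4+5+7+4+2+0+3+4+4+3+2+6+5+5+0+6+7+4+7+4+1+9+5+7+3+5+8+2+0+9+6+1+8+7 = 198

198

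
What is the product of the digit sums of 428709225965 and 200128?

767

S(428709225965) = 4+2+8+7+0+9+2+2+5+9+6+5 = 59.
S(200128) = 2+0+0+1+2+8 = 13.
59 · 13 = 767.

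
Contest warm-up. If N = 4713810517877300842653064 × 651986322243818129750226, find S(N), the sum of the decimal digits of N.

219

4713810517877300842653064 × 651986322243818129750226 = 3073339983305049088154659672001417362577493592464
Sum of its 49 digits: 219.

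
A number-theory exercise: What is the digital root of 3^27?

9

The digital root of n equals n mod 9 (or 9 when 9 | n), so we need 3^27 mod 9.
3^27 ≡ 0 (mod 9), so the digital root is 9.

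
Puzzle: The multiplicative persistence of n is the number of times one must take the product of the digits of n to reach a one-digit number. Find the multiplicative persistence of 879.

879 → 504 → 0 (2 steps)

2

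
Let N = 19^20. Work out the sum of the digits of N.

136

19^20 = 37589973457545958193355601
Sum of its 26 digits: 136.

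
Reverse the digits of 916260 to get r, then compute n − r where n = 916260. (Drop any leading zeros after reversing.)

Reverse of 916260 is 62619.
916260 − 62619 = 853641

853641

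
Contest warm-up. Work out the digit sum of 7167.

7+1+6+7 = 21

21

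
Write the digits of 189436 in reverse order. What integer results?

Reversing 189436 gives 634981.

634981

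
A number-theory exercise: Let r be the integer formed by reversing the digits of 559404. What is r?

404955

Reversing 559404 gives 404955.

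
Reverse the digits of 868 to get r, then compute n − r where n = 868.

Reverse of 868 is 868.
868 − 868 = 0

0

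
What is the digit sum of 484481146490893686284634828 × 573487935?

153

484481146490893686284634828 × 573487935 = 277844092247495116451913049738800180
Sum of its 36 digits: 153.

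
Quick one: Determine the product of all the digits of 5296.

5×2×9×6 = 540

540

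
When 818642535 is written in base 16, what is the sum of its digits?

818642535 in base 16 is 30CB7E67.
Digit sum: 3+0+12+11+7+14+6+7 = 60.

60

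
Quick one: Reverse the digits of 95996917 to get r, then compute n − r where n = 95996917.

Reverse of 95996917 is 71969959.
95996917 − 71969959 = 24026958

24026958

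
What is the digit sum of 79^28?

214

79^28 = 136006152866792691625201101984747368303641150837104961
Sum of its 54 digits: 214.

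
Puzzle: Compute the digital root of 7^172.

The digital root of n equals n mod 9 (or 9 when 9 | n), so we need 7^172 mod 9.
7^172 ≡ 7 (mod 9), so the digital root is 7.

7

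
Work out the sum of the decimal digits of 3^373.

846

3^373 = 9251837803588658679892402442845879826591049875029300659612065023366105770384324649623739581619451655690951435833534331970154564142646532047842476617575784518868919885364970735923
Sum of its 178 digits: 846.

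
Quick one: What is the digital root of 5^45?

8

The digital root of n equals n mod 9 (or 9 when 9 | n), so we need 5^45 mod 9.
5^45 ≡ 8 (mod 9), so the digital root is 8.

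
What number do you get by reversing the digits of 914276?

672419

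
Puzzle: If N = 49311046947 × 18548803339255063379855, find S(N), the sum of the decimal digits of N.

159

49311046947 × 18548803339255063379855 = 914660912272676798331490399052685
Sum of its 33 digits: 159.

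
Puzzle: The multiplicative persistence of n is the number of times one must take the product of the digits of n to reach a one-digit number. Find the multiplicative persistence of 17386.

2

17386 → 1008 → 0 (2 steps)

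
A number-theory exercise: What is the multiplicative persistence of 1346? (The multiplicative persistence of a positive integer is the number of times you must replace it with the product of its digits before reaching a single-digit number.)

3

1346 → 72 → 14 → 4 (3 steps)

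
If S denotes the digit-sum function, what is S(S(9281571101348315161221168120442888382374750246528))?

10

First digit sum: 190.
1+9+0 = 10.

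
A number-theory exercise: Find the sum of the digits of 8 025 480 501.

33

8+0+2+5+4+8+0+5+0+1 = 33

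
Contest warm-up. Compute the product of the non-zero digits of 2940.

2×9×4 = 72

72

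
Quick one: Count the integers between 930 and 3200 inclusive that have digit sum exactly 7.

The integers in [930, 3200] that have digit sum exactly 7: 1006, 1015, 1024, 1033, 1042, 1051, …, 3121, 3130.
58 qualify.

58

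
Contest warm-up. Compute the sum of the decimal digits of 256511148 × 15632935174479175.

69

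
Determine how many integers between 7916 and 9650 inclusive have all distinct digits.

920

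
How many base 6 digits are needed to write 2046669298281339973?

24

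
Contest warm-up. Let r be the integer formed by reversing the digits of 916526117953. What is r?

359711625619

Reversing 916526117953 gives 359711625619.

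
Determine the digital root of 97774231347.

9+7+7+7+4+2+3+1+3+4+7 = 54
5+4 = 9

9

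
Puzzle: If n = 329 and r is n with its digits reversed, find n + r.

1252

Reverse of 329 is 923.
329 + 923 = 1252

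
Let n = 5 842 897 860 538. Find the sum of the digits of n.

5+8+4+2+8+9+7+8+6+0+5+3+8 = 73

73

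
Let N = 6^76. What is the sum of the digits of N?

279

6^76 = 137878017165136616150796664575183486287257540896297641312256
Sum of its 60 digits: 279.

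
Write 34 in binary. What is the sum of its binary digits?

2

34 in base 2 is 100010.
Digit sum: 1+0+0+0+1+0 = 2.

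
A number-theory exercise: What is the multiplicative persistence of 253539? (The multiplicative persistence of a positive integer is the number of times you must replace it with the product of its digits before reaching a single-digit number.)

253539 → 4050 → 0 (2 steps)

2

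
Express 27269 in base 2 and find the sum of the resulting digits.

7

27269 in base 2 is 110101010000101.
Digit sum: 1+1+0+1+0+1+0+1+0+0+0+0+1+0+1 = 7.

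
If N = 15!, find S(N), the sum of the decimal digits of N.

45

15! = 1307674368000
Sum of its 13 digits: 45.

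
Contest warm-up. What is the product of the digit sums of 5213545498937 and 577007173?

S(5213545498937) = 5+2+1+3+5+4+5+4+9+8+9+3+7 = 65.
S(577007173) = 5+7+7+0+0+7+1+7+3 = 37.
65 · 37 = 2405.

2405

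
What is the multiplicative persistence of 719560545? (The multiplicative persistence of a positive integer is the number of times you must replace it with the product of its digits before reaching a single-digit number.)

1

719560545 → 0 (1 step)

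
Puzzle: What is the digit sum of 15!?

45

15! = 1307674368000
Sum of its 13 digits: 45.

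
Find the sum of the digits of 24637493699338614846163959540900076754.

185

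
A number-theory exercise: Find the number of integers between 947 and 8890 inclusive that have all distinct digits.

4010

The integers in [947, 8890] that have all distinct digits: 947, 948, 950, 951, 952, 953, …, 8795, 8796.
4010 qualify.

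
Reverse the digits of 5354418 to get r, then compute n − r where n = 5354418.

Reverse of 5354418 is 8144535.
5354418 − 8144535 = -2790117

-2790117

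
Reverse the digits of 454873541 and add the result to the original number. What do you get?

600251995

Reverse of 454873541 is 145378454.
454873541 + 145378454 = 600251995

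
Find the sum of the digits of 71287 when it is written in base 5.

15

71287 in base 5 is 4240122.
Digit sum: 4+2+4+0+1+2+2 = 15.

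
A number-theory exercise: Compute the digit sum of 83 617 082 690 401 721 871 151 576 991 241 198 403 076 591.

8+3+6+1+7+0+8+2+6+9+0+4+0+1+7+2+1+8+7+1+1+5+1+5+7+6+9+9+1+2+4+1+1+9+8+4+0+3+0+7+6+5+9+1 = 185

185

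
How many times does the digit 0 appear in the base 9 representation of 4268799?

4268799 in base 9 is 8025620.
The digit 0 appears 2 times.

2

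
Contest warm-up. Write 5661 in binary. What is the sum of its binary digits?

5661 in base 2 is 1011000011101.
Digit sum: 1+0+1+1+0+0+0+0+1+1+1+0+1 = 7.

7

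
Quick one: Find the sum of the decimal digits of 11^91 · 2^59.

11^91 · 2^59 = 33690239130142717316152496542197184377520976794469677536545798611537583206870081477371689553498392568809880813568
Sum of its 113 digits: 550.

550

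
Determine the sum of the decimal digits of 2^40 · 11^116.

694

2^40 · 11^116 = 6962277109861999553182853575219577361798273557212508934837753717690476907179437821886354706391566981405858992347541777666328479399936
Sum of its 133 digits: 694.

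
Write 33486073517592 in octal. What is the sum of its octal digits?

33486073517592 in base 8 is 747222541053030.
Digit sum: 7+4+7+2+2+2+5+4+1+0+5+3+0+3+0 = 45.

45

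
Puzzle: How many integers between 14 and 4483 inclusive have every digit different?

The integers in [14, 4483] that have every digit different: 14, 15, 16, 17, 18, 19, …, 4397, 4398.
2462 qualify.

2462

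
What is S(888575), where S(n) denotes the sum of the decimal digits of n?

8+8+8+5+7+5 = 41

41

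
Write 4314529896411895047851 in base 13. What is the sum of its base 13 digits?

119

4314529896411895047851 in base 13 is 2C49C5044815B3C806B2.
Digit sum: 2+12+4+9+12+5+0+4+4+8+1+5+11+3+12+8+0+6+11+2 = 119.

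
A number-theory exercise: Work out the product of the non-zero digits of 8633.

8×6×3×3 = 432

432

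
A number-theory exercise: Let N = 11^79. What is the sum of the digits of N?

11^79 = 18621820132595144528407508578788012958402726053563392593510831217730632927190897891
Sum of its 83 digits: 362.

362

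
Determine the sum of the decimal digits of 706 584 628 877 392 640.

7+0+6+5+8+4+6+2+8+8+7+7+3+9+2+6+4+0 = 92

92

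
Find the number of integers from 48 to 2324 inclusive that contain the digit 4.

590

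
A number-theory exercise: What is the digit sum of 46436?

23

4+6+4+3+6 = 23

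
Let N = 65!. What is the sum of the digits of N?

351

65! = 8247650592082470666723170306785496252186258551345437492922123134388955774976000000000000000
Sum of its 91 digits: 351.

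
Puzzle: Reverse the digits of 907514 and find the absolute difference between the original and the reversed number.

Reverse of 907514 is 415709.
|907514 − 415709| = 491805

491805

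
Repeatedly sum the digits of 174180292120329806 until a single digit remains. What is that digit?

1+7+4+1+8+0+2+9+2+1+2+0+3+2+9+8+0+6 = 65
6+5 = 11
1+1 = 2

2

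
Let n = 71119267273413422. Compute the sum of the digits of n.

62

7+1+1+1+9+2+6+7+2+7+3+4+1+3+4+2+2 = 62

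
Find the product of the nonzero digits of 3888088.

98304

3×8×8×8×8×8 = 98304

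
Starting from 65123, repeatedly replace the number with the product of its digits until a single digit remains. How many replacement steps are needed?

65123 → 180 → 0 (2 steps)

2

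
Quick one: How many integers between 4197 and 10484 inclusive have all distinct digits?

The integers in [4197, 10484] that have all distinct digits: 4197, 4198, 4201, 4203, 4205, 4206, …, 10482, 10483.
3030 qualify.

3030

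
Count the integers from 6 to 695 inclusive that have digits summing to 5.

The integers in [6, 695] that have digits summing to 5: 14, 23, 32, 41, 50, 104, …, 410, 500.
20 qualify.

20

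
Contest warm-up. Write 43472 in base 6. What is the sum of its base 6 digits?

17

43472 in base 6 is 533132.
Digit sum: 5+3+3+1+3+2 = 17.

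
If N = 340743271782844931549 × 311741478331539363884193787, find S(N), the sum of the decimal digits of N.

340743271782844931549 × 311741478331539363884193787 = 106223811277109581580597456227977964947066086063
Sum of its 48 digits: 221.

221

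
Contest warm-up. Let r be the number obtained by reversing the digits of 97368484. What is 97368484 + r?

145854863

Reverse of 97368484 is 48486379.
97368484 + 48486379 = 145854863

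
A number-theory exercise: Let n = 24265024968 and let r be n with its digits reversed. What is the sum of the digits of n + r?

Reversal of 24265024968 is 86942056242; 24265024968 + 86942056242 = 111207081210.
Digit sum of 111207081210: 1+1+1+2+0+7+0+8+1+2+1+0 = 24.

24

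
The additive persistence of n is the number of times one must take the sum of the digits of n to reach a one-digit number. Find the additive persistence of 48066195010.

48066195010 → 40 → 4 (2 steps)

2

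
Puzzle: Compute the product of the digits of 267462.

2×6×7×4×6×2 = 4032

4032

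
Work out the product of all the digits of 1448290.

0

1×4×4×8×2×9×0 = 0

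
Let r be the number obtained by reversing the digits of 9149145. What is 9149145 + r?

14568564

Reverse of 9149145 is 5419419.
9149145 + 5419419 = 14568564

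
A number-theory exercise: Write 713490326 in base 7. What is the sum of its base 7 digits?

713490326 in base 7 is 23452365503.
Digit sum: 2+3+4+5+2+3+6+5+5+0+3 = 38.

38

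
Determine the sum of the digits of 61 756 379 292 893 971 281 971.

6+1+7+5+6+3+7+9+2+9+2+8+9+3+9+7+1+2+8+1+9+7+1 = 122

122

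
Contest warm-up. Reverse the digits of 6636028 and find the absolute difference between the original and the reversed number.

Reverse of 6636028 is 8206366.
|6636028 − 8206366| = 1570338

1570338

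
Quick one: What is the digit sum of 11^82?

403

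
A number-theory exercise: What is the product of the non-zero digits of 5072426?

3360

5×7×2×4×2×6 = 3360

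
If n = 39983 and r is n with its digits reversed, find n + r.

Reverse of 39983 is 38993.
39983 + 38993 = 78976

78976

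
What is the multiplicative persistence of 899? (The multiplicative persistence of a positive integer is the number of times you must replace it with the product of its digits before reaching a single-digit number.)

4

899 → 648 → 192 → 18 → 8 (4 steps)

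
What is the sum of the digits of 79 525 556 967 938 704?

7+9+5+2+5+5+5+6+9+6+7+9+3+8+7+0+4 = 97

97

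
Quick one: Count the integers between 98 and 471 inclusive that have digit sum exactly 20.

3

The integers in [98, 471] that have digit sum exactly 20: 299, 389, 398.
3 qualify.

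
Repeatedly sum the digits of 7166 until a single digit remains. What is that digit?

7+1+6+6 = 20
2+0 = 2

2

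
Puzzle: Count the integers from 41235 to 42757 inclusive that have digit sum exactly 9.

13

The integers in [41235, 42757] that have digit sum exactly 9: 41301, 41310, 41400, 42003, 42012, 42021, …, 42210, 42300.
13 qualify.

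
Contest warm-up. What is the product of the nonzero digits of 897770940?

889056

8×9×7×7×7×9×4 = 889056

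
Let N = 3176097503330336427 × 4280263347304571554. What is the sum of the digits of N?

189

3176097503330336427 × 4280263347304571554 = 13594533730970398393911881909914197558
Sum of its 38 digits: 189.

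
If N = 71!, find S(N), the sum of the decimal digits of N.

423

71! = 850478588567862317521167644239926010288584608120796235886430763388588680378079017697280000000000000000
Sum of its 102 digits: 423.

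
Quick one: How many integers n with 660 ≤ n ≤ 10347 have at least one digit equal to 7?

The integers in [660, 10347] that have at least one digit equal to 7: 667, 670, 671, 672, 673, 674, …, 10337, 10347.
3381 qualify.

3381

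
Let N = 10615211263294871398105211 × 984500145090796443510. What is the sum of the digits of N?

10615211263294871398105211 × 984500145090796443510 = 10450677028883257499005401482126369511598130610
Sum of its 47 digits: 186.

186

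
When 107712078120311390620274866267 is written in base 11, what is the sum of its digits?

117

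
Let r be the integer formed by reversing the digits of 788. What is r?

887

Reversing 788 gives 887.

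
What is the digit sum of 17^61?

296

17^61 = 1141258970201721810128501051901303399553000691993639838764066592228085041617
Sum of its 76 digits: 296.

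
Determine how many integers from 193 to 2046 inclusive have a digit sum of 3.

11

The integers in [193, 2046] that have a digit sum of 3: 201, 210, 300, 1002, 1011, 1020, …, 2001, 2010.
11 qualify.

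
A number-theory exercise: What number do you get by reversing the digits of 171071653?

356170171

Reversing 171071653 gives 356170171.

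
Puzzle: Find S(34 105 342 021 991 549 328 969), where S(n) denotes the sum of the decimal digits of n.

99

3+4+1+0+5+3+4+2+0+2+1+9+9+1+5+4+9+3+2+8+9+6+9 = 99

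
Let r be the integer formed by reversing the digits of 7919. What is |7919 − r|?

Reverse of 7919 is 9197.
|7919 − 9197| = 1278

1278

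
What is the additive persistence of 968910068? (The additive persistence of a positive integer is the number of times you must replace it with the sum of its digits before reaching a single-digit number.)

3

968910068 → 47 → 11 → 2 (3 steps)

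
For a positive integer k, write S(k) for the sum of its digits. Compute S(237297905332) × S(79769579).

S(237297905332) = 2+3+7+2+9+7+9+0+5+3+3+2 = 52.
S(79769579) = 7+9+7+6+9+5+7+9 = 59.
52 · 59 = 3068.

3068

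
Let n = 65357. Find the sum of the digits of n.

26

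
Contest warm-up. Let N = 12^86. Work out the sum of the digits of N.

12^86 = 645040762390738427432767241302723518497312279946606974135381990932574218559493204034436726784
Sum of its 93 digits: 414.

414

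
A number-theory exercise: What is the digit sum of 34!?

34! = 295232799039604140847618609643520000000
Sum of its 39 digits: 144.

144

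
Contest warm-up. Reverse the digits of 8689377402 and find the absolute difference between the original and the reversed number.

6641637534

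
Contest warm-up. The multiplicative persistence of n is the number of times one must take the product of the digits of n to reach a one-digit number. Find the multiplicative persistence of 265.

2

265 → 60 → 0 (2 steps)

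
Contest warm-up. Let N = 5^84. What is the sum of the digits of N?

5^84 = 51698788284564229679463043254372678347863256931304931640625
Sum of its 59 digits: 280.

280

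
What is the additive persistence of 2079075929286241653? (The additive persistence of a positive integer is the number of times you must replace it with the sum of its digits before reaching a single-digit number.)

3

2079075929286241653 → 87 → 15 → 6 (3 steps)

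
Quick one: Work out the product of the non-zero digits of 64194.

6×4×1×9×4 = 864

864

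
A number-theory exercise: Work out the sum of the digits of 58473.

27

5+8+4+7+3 = 27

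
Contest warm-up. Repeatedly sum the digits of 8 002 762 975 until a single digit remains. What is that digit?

1

8+0+0+2+7+6+2+9+7+5 = 46
4+6 = 10
1+0 = 1
(Equivalently, 8 002 762 975 mod 9 = 1.)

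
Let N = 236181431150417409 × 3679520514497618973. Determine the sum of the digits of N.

236181431150417409 × 3679520514497618973 = 869034421061367837288969145587900957
Sum of its 36 digits: 180.

180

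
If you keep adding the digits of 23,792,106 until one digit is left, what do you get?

3

2+3+7+9+2+1+0+6 = 30
3+0 = 3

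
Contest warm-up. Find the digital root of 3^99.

The digital root of n equals n mod 9 (or 9 when 9 | n), so we need 3^99 mod 9.
3^99 ≡ 0 (mod 9), so the digital root is 9.

9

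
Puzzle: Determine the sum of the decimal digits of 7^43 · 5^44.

292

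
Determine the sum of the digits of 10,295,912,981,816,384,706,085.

1+0+2+9+5+9+1+2+9+8+1+8+1+6+3+8+4+7+0+6+0+8+5 = 103

103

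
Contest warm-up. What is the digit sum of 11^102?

505

11^102 = 16674540931184946922783187978228460499279840752046544384107237838107532103558292289097540299192481699966121
Sum of its 107 digits: 505.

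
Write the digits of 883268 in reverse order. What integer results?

862388

Reversing 883268 gives 862388.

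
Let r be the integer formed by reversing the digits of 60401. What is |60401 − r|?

Reverse of 60401 is 10406.
|60401 − 10406| = 49995

49995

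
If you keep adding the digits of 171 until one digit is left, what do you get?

9

1+7+1 = 9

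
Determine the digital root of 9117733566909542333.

5

9+1+1+7+7+3+3+5+6+6+9+0+9+5+4+2+3+3+3 = 86
8+6 = 14
1+4 = 5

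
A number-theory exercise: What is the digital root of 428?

4+2+8 = 14
1+4 = 5
(Equivalently, 428 mod 9 = 5.)

5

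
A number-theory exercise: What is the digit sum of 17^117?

665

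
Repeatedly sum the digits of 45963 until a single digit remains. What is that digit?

4+5+9+6+3 = 27
2+7 = 9

9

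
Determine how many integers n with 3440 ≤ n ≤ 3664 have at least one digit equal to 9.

40

The integers in [3440, 3664] that have at least one digit equal to 9: 3449, 3459, 3469, 3479, 3489, 3490, …, 3649, 3659.
40 qualify.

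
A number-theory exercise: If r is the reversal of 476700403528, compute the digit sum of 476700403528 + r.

20

Reversal of 476700403528 is 825304007674; 476700403528 + 825304007674 = 1302004411202.
Digit sum of 1302004411202: 1+3+0+2+0+0+4+4+1+1+2+0+2 = 20.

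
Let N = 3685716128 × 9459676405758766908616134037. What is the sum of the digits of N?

194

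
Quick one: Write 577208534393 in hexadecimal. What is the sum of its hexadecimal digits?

68

577208534393 in base 16 is 86644F4579.
Digit sum: 8+6+6+4+4+15+4+5+7+9 = 68.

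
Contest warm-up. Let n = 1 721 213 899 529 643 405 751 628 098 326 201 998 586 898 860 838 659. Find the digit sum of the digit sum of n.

First digit sum: 264.
2+6+4 = 12.

12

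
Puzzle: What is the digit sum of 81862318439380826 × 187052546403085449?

81862318439380826 × 187052546403085449 = 15312555118546439551201795530200874
Sum of its 35 digits: 132.

132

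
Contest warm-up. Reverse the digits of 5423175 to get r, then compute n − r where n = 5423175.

Reverse of 5423175 is 5713245.
5423175 − 5713245 = -290070

-290070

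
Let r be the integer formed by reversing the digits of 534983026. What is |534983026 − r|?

85406409

Reverse of 534983026 is 620389435.
|534983026 − 620389435| = 85406409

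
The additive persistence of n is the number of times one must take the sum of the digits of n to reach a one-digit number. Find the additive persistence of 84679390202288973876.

84679390202288973876 → 108 → 9 (2 steps)

2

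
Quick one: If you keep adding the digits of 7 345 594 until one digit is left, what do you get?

7+3+4+5+5+9+4 = 37
3+7 = 10
1+0 = 1
(Equivalently, 7 345 594 mod 9 = 1.)

1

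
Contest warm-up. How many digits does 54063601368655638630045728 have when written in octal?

29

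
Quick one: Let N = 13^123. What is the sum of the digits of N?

640

13^123 = 103521923711427330139508660561111399310356231562909825053544787423528887795603512927942762680653876132399975884814583882073552996857463797
Sum of its 138 digits: 640.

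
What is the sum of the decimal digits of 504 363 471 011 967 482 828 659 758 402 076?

5+0+4+3+6+3+4+7+1+0+1+1+9+6+7+4+8+2+8+2+8+6+5+9+7+5+8+4+0+2+0+7+6 = 148

148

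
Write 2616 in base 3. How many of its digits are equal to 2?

2616 in base 3 is 10120220.
The digit 2 appears 3 times.

3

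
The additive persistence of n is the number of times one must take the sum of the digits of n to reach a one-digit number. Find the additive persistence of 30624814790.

30624814790 → 44 → 8 (2 steps)

2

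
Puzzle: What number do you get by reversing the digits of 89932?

Reversing 89932 gives 23998.

23998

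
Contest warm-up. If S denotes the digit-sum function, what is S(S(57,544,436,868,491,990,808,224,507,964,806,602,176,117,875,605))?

First digit sum: 223.
2+2+3 = 7.

7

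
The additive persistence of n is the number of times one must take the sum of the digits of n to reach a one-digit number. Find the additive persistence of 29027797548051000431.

3

29027797548051000431 → 74 → 11 → 2 (3 steps)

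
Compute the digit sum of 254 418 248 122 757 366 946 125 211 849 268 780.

160

2+5+4+4+1+8+2+4+8+1+2+2+7+5+7+3+6+6+9+4+6+1+2+5+2+1+1+8+4+9+2+6+8+7+8+0 = 160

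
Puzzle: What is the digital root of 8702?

8+7+0+2 = 17
1+7 = 8

8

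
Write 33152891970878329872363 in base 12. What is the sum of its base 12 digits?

119

33152891970878329872363 in base 12 is 879310103A80B4793BBA3.
Digit sum: 8+7+9+3+1+0+1+0+3+10+8+0+11+4+7+9+3+11+11+10+3 = 119.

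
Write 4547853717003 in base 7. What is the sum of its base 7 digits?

4547853717003 in base 7 is 646400024524422.
Digit sum: 6+4+6+4+0+0+0+2+4+5+2+4+4+2+2 = 45.

45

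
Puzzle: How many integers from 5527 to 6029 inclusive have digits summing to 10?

3

The integers in [5527, 6029] that have digits summing to 10: 6004, 6013, 6022.
3 qualify.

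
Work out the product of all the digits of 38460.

0

3×8×4×6×0 = 0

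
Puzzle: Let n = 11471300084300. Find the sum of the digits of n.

32

1+1+4+7+1+3+0+0+0+8+4+3+0+0 = 32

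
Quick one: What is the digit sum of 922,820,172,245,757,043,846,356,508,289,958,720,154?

9+2+2+8+2+0+1+7+2+2+4+5+7+5+7+0+4+3+8+4+6+3+5+6+5+0+8+2+8+9+9+5+8+7+2+0+1+5+4 = 175

175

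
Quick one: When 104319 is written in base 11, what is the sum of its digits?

19

104319 in base 11 is 71416.
Digit sum: 7+1+4+1+6 = 19.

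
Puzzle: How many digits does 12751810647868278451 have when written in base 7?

12751810647868278451 in base 7 is 31554550413361564541323, which has 23 digits.

23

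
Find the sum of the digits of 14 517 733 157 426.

1+4+5+1+7+7+3+3+1+5+7+4+2+6 = 56

56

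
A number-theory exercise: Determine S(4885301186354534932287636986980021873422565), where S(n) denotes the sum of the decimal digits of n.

4+8+8+5+3+0+1+1+8+6+3+5+4+5+3+4+9+3+2+2+8+7+6+3+6+9+8+6+9+8+0+0+2+1+8+7+3+4+2+2+5+6+5 = 199

199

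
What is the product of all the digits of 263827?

4032

2×6×3×8×2×7 = 4032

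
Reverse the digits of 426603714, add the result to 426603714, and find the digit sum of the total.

39

Reversal of 426603714 is 417306624; 426603714 + 417306624 = 843910338.
Digit sum of 843910338: 8+4+3+9+1+0+3+3+8 = 39.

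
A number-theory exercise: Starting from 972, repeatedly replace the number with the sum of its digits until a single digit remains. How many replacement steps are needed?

2

972 → 18 → 9 (2 steps)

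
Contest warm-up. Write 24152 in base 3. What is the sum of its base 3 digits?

8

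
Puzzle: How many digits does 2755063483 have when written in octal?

2755063483 in base 8 is 24415567273, which has 11 digits.

11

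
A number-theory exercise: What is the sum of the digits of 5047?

5+0+4+7 = 16

16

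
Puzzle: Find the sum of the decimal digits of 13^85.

454

13^85 = 48437859827578790528878694155800583071043975170317860027824590673724675547421920960052829364893
Sum of its 95 digits: 454.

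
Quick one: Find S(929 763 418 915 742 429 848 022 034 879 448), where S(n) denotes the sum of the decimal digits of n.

163

9+2+9+7+6+3+4+1+8+9+1+5+7+4+2+4+2+9+8+4+8+0+2+2+0+3+4+8+7+9+4+4+8 = 163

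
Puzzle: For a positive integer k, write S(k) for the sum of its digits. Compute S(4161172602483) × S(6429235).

S(4161172602483) = 4+1+6+1+1+7+2+6+0+2+4+8+3 = 45.
S(6429235) = 6+4+2+9+2+3+5 = 31.
45 · 31 = 1395.

1395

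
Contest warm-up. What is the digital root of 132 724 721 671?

7

1+3+2+7+2+4+7+2+1+6+7+1 = 43
4+3 = 7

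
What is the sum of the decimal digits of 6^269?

909

6^269 = 210225964274934241825544991768463836354856449070776537520878906944001171095107695874542277635340754891241717639717698524126109285700950203546258026786712526131711378801115251219234207425547293099045082676330496
Sum of its 210 digits: 909.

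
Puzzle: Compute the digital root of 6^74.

9

The digital root of n equals n mod 9 (or 9 when 9 | n), so we need 6^74 mod 9.
6^74 ≡ 0 (mod 9), so the digital root is 9.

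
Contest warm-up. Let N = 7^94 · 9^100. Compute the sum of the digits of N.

7^94 · 9^100 = 7302418275095825042416108821836638829769406207959844169852252509918675856043662777339216505249637932771527646572788469102789747626595175976206770048715861710948638120449780849
Sum of its 175 digits: 846.

846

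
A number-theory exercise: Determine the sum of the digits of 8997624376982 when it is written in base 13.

74

8997624376982 in base 13 is 50361A95A7B7.
Digit sum: 5+0+3+6+1+10+9+5+10+7+11+7 = 74.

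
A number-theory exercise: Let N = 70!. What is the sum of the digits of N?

459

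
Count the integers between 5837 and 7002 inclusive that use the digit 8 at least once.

353

The integers in [5837, 7002] that use the digit 8 at least once: 5837, 5838, 5839, 5840, 5841, 5842, …, 6989, 6998.
353 qualify.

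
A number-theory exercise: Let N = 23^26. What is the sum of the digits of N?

23^26 = 254052654154149545721997685422868689
Sum of its 36 digits: 178.

178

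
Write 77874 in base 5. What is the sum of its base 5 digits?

26

77874 in base 5 is 4442444.
Digit sum: 4+4+4+2+4+4+4 = 26.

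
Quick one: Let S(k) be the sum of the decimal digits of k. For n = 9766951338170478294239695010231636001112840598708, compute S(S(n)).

11

First digit sum: 209.
2+0+9 = 11.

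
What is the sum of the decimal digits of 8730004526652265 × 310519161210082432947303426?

8730004526652265 × 310519161210082432947303426 = 2710833682976284057149744846601678945159890
Sum of its 43 digits: 213.

213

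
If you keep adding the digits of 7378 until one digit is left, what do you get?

7+3+7+8 = 25
2+5 = 7
(Equivalently, 7378 mod 9 = 7.)

7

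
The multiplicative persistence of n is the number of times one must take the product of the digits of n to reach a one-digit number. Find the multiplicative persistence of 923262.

923262 → 1296 → 108 → 0 (3 steps)

3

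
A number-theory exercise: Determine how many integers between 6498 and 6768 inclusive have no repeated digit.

99

The integers in [6498, 6768] that have no repeated digit: 6498, 6501, 6502, 6503, 6504, 6507, …, 6758, 6759.
99 qualify.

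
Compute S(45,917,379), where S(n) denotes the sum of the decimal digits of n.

45

4+5+9+1+7+3+7+9 = 45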